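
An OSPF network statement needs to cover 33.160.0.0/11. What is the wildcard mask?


Subnet mask: 255.224.0.0
Wildcard = 255.255.255.255 - subnet mask
255 - 255 = 0
255 - 224 = 31
255 - 0 = 255
255 - 0 = 255
Wildcard: 0.31.255.255


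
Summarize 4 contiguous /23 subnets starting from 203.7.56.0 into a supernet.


Original prefix: /23
Number of subnets: 4 = 2^2
New prefix = 23 - 2 = 21
Supernet: 203.7.56.0/21


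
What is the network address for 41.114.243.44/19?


IP:   00101001.01110010.11110011.00101100
Mask: 11111111.11111111.11100000.00000000
AND operation:
Net:  00101001.01110010.11100000.00000000
Network: 41.114.224.0/19


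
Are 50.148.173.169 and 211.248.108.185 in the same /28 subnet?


Mask: 255.255.255.240
50.148.173.169 AND mask = 50.148.173.160
211.248.108.185 AND mask = 211.248.108.176
No, different subnets (50.148.173.160 vs 211.248.108.176)


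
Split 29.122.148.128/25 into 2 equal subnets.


New prefix = 25 + 1 = 26
Each subnet has 64 addresses
  29.122.148.128/26
  29.122.148.192/26
Subnets: 29.122.148.128/26, 29.122.148.192/26


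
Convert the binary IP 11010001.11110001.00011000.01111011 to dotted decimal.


11010001 = 209
11110001 = 241
00011000 = 24
01111011 = 123
IP: 209.241.24.123


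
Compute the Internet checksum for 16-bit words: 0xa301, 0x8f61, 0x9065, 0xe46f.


Sum all words (with carry folding):
+ 0xa301 = 0xa301
+ 0x8f61 = 0x3263
+ 0x9065 = 0xc2c8
+ 0xe46f = 0xa738
One's complement: ~0xa738
Checksum = 0x58c7


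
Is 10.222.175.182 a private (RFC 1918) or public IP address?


RFC 1918 private ranges:
  10.0.0.0/8 (10.0.0.0 - 10.255.255.255)
  172.16.0.0/12 (172.16.0.0 - 172.31.255.255)
  192.168.0.0/16 (192.168.0.0 - 192.168.255.255)
Private (in 10.0.0.0/8)


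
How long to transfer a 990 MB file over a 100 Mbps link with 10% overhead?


Effective throughput = 100 * (1 - 10/100) = 90 Mbps
File size in Mb = 990 * 8 = 7920 Mb
Time = 7920 / 90
Time = 88 seconds


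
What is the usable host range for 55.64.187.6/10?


Network: 55.64.0.0
Broadcast: 55.127.255.255
First usable = network + 1
Last usable = broadcast - 1
Range: 55.64.0.1 to 55.127.255.254


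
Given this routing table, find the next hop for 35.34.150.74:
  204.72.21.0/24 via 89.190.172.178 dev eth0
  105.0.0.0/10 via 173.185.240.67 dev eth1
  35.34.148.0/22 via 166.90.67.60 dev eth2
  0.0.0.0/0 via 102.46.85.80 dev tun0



Longest prefix match for 35.34.150.74:
  /24 204.72.21.0: no
  /10 105.0.0.0: no
  /22 35.34.148.0: MATCH
  /0 0.0.0.0: MATCH
Selected: next-hop 166.90.67.60 via eth2 (matched /22)


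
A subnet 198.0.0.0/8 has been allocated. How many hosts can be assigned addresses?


Host bits = 32 - 8 = 24
Total addresses = 2^24 = 16777216
Usable = total - 2 (network and broadcast)
Usable hosts: 16777214


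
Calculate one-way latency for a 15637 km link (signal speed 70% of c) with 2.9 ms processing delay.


Speed = 0.7 * 3e5 km/s = 210000 km/s
Propagation delay = 15637 / 210000 = 0.0745 s = 74.4619 ms
Processing delay = 2.9 ms
Total one-way latency = 77.3619 ms


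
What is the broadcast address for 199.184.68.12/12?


Network: 199.176.0.0/12
Host bits = 20
Set all host bits to 1:
Broadcast: 199.191.255.255


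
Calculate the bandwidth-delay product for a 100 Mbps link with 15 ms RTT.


BDP = bandwidth * RTT
= 100 Mbps * 15 ms
= 100 * 1e6 * 15 / 1000 bits
= 1500000 bits
= 187500 bytes
= 183.1055 KB
BDP = 1500000 bits (187500 bytes)


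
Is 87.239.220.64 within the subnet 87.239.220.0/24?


Subnet network: 87.239.220.0
Test IP AND mask: 87.239.220.0
Yes, 87.239.220.64 is in 87.239.220.0/24


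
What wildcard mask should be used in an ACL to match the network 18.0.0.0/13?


Subnet mask: 255.248.0.0
Wildcard = 255.255.255.255 - subnet mask
255 - 255 = 0
255 - 248 = 7
255 - 0 = 255
255 - 0 = 255
Wildcard: 0.7.255.255


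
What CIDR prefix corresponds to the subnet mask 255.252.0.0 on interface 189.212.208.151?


Binary: 11111111.11111100.00000000.00000000
Count leading 1s
Prefix: /14


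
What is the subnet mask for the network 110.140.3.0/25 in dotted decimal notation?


/25 means 25 network bits, 7 host bits
Binary: 11111111111111111111111110000000
Mask: 255.255.255.128


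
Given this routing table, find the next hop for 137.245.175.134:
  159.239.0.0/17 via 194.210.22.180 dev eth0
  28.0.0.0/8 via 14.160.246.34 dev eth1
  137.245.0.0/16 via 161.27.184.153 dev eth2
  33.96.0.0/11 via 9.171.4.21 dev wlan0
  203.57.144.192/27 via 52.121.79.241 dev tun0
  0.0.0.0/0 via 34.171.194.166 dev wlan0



Longest prefix match for 137.245.175.134:
  /17 159.239.0.0: no
  /8 28.0.0.0: no
  /16 137.245.0.0: MATCH
  /11 33.96.0.0: no
  /27 203.57.144.192: no
  /0 0.0.0.0: MATCH
Selected: next-hop 161.27.184.153 via eth2 (matched /16)


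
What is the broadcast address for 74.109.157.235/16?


Network: 74.109.0.0/16
Host bits = 16
Set all host bits to 1:
Broadcast: 74.109.255.255


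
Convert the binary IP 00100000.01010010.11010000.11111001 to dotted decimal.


00100000 = 32
01010010 = 82
11010000 = 208
11111001 = 249
IP: 32.82.208.249


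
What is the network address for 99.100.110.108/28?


IP:   01100011.01100100.01101110.01101100
Mask: 11111111.11111111.11111111.11110000
AND operation:
Net:  01100011.01100100.01101110.01100000
Network: 99.100.110.96/28


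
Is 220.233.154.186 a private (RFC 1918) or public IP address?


RFC 1918 private ranges:
  10.0.0.0/8 (10.0.0.0 - 10.255.255.255)
  172.16.0.0/12 (172.16.0.0 - 172.31.255.255)
  192.168.0.0/16 (192.168.0.0 - 192.168.255.255)
Public (not in any RFC 1918 range)


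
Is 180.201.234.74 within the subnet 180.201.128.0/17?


Subnet network: 180.201.128.0
Test IP AND mask: 180.201.128.0
Yes, 180.201.234.74 is in 180.201.128.0/17


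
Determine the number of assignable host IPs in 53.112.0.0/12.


Host bits = 32 - 12 = 20
Total addresses = 2^20 = 1048576
Usable = total - 2 (network and broadcast)
Usable hosts: 1048574


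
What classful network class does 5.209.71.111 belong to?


First octet: 5
Binary: 00000101
0xxxxxxx -> Class A (1-126)
Class A, default mask 255.0.0.0 (/8)


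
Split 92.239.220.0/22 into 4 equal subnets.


New prefix = 22 + 2 = 24
Each subnet has 256 addresses
  92.239.220.0/24
  92.239.221.0/24
  92.239.222.0/24
  92.239.223.0/24
Subnets: 92.239.220.0/24, 92.239.221.0/24, 92.239.222.0/24, 92.239.223.0/24


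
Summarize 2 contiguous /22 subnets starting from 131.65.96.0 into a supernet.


Original prefix: /22
Number of subnets: 2 = 2^1
New prefix = 22 - 1 = 21
Supernet: 131.65.96.0/21


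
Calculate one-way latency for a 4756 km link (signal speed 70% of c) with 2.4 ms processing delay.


Speed = 0.7 * 3e5 km/s = 210000 km/s
Propagation delay = 4756 / 210000 = 0.0226 s = 22.6476 ms
Processing delay = 2.4 ms
Total one-way latency = 25.0476 ms


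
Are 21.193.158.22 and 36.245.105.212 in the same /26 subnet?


Mask: 255.255.255.192
21.193.158.22 AND mask = 21.193.158.0
36.245.105.212 AND mask = 36.245.105.192
No, different subnets (21.193.158.0 vs 36.245.105.192)


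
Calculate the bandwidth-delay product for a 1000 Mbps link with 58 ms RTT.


BDP = bandwidth * RTT
= 1000 Mbps * 58 ms
= 1000 * 1e6 * 58 / 1000 bits
= 58000000 bits
= 7250000 bytes
= 7080.0781 KB
BDP = 58000000 bits (7250000 bytes)


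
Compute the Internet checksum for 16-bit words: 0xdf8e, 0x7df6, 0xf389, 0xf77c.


Sum all words (with carry folding):
+ 0xdf8e = 0xdf8e
+ 0x7df6 = 0x5d85
+ 0xf389 = 0x510f
+ 0xf77c = 0x488c
One's complement: ~0x488c
Checksum = 0xb773


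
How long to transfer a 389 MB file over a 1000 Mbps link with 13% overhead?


Effective throughput = 1000 * (1 - 13/100) = 870 Mbps
File size in Mb = 389 * 8 = 3112 Mb
Time = 3112 / 870
Time = 3.577 seconds


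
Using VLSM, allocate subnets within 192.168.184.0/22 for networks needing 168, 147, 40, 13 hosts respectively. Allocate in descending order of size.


168 hosts -> /24 (254 usable): 192.168.184.0/24
147 hosts -> /24 (254 usable): 192.168.185.0/24
40 hosts -> /26 (62 usable): 192.168.186.0/26
13 hosts -> /28 (14 usable): 192.168.186.64/28
Allocation: 192.168.184.0/24 (168 hosts, 254 usable); 192.168.185.0/24 (147 hosts, 254 usable); 192.168.186.0/26 (40 hosts, 62 usable); 192.168.186.64/28 (13 hosts, 14 usable)


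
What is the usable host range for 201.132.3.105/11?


Network: 201.128.0.0
Broadcast: 201.159.255.255
First usable = network + 1
Last usable = broadcast - 1
Range: 201.128.0.1 to 201.159.255.254


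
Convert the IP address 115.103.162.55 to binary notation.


115 = 01110011
103 = 01100111
162 = 10100010
55 = 00110111
Binary: 01110011.01100111.10100010.00110111


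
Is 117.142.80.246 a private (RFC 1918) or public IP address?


RFC 1918 private ranges:
  10.0.0.0/8 (10.0.0.0 - 10.255.255.255)
  172.16.0.0/12 (172.16.0.0 - 172.31.255.255)
  192.168.0.0/16 (192.168.0.0 - 192.168.255.255)
Public (not in any RFC 1918 range)


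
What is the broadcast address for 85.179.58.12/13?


Network: 85.176.0.0/13
Host bits = 19
Set all host bits to 1:
Broadcast: 85.183.255.255


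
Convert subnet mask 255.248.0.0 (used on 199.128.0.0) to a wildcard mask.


Subnet mask: 255.248.0.0
Wildcard = 255.255.255.255 - subnet mask
255 - 255 = 0
255 - 248 = 7
255 - 0 = 255
255 - 0 = 255
Wildcard: 0.7.255.255


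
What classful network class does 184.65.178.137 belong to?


First octet: 184
Binary: 10111000
10xxxxxx -> Class B (128-191)
Class B, default mask 255.255.0.0 (/16)


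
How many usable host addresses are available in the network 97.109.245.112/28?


Host bits = 32 - 28 = 4
Total addresses = 2^4 = 16
Usable = total - 2 (network and broadcast)
Usable hosts: 14


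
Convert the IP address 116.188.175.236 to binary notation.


116 = 01110100
188 = 10111100
175 = 10101111
236 = 11101100
Binary: 01110100.10111100.10101111.11101100


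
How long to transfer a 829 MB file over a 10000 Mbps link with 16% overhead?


Effective throughput = 10000 * (1 - 16/100) = 8400 Mbps
File size in Mb = 829 * 8 = 6632 Mb
Time = 6632 / 8400
Time = 0.7895 seconds


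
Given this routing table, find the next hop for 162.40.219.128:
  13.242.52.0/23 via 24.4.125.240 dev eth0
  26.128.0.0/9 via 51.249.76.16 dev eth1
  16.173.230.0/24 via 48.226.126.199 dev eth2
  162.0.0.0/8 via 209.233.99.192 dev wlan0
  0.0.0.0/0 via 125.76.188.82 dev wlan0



Longest prefix match for 162.40.219.128:
  /23 13.242.52.0: no
  /9 26.128.0.0: no
  /24 16.173.230.0: no
  /8 162.0.0.0: MATCH
  /0 0.0.0.0: MATCH
Selected: next-hop 209.233.99.192 via wlan0 (matched /8)


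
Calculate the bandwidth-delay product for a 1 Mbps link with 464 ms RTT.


BDP = bandwidth * RTT
= 1 Mbps * 464 ms
= 1 * 1e6 * 464 / 1000 bits
= 464000 bits
= 58000 bytes
= 56.6406 KB
BDP = 464000 bits (58000 bytes)


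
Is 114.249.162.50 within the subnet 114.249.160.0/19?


Subnet network: 114.249.160.0
Test IP AND mask: 114.249.160.0
Yes, 114.249.162.50 is in 114.249.160.0/19


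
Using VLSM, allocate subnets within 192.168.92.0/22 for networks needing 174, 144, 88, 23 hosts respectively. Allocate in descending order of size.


174 hosts -> /24 (254 usable): 192.168.92.0/24
144 hosts -> /24 (254 usable): 192.168.93.0/24
88 hosts -> /25 (126 usable): 192.168.94.0/25
23 hosts -> /27 (30 usable): 192.168.94.128/27
Allocation: 192.168.92.0/24 (174 hosts, 254 usable); 192.168.93.0/24 (144 hosts, 254 usable); 192.168.94.0/25 (88 hosts, 126 usable); 192.168.94.128/27 (23 hosts, 30 usable)


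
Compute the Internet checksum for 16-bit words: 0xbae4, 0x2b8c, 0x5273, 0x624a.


Sum all words (with carry folding):
+ 0xbae4 = 0xbae4
+ 0x2b8c = 0xe670
+ 0x5273 = 0x38e4
+ 0x624a = 0x9b2e
One's complement: ~0x9b2e
Checksum = 0x64d1


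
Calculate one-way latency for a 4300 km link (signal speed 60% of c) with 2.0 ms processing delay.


Speed = 0.6 * 3e5 km/s = 180000 km/s
Propagation delay = 4300 / 180000 = 0.0239 s = 23.8889 ms
Processing delay = 2.0 ms
Total one-way latency = 25.8889 ms


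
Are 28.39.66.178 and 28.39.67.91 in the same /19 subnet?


Mask: 255.255.224.0
28.39.66.178 AND mask = 28.39.64.0
28.39.67.91 AND mask = 28.39.64.0
Yes, same subnet (28.39.64.0)


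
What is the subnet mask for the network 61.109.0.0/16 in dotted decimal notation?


/16 means 16 network bits, 16 host bits
Binary: 11111111111111110000000000000000
Mask: 255.255.0.0


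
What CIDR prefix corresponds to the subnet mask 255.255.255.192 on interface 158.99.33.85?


Binary: 11111111.11111111.11111111.11000000
Count leading 1s
Prefix: /26


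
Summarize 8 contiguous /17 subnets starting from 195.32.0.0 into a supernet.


Original prefix: /17
Number of subnets: 8 = 2^3
New prefix = 17 - 3 = 14
Supernet: 195.32.0.0/14


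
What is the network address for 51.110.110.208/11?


IP:   00110011.01101110.01101110.11010000
Mask: 11111111.11100000.00000000.00000000
AND operation:
Net:  00110011.01100000.00000000.00000000
Network: 51.96.0.0/11


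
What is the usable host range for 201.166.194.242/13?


Network: 201.160.0.0
Broadcast: 201.167.255.255
First usable = network + 1
Last usable = broadcast - 1
Range: 201.160.0.1 to 201.167.255.254


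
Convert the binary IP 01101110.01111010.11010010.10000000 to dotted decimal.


01101110 = 110
01111010 = 122
11010010 = 210
10000000 = 128
IP: 110.122.210.128


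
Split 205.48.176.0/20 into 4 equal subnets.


New prefix = 20 + 2 = 22
Each subnet has 1024 addresses
  205.48.176.0/22
  205.48.180.0/22
  205.48.184.0/22
  205.48.188.0/22
Subnets: 205.48.176.0/22, 205.48.180.0/22, 205.48.184.0/22, 205.48.188.0/22


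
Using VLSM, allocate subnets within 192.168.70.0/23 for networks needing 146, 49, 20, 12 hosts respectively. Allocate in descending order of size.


146 hosts -> /24 (254 usable): 192.168.70.0/24
49 hosts -> /26 (62 usable): 192.168.71.0/26
20 hosts -> /27 (30 usable): 192.168.71.64/27
12 hosts -> /28 (14 usable): 192.168.71.96/28
Allocation: 192.168.70.0/24 (146 hosts, 254 usable); 192.168.71.0/26 (49 hosts, 62 usable); 192.168.71.64/27 (20 hosts, 30 usable); 192.168.71.96/28 (12 hosts, 14 usable)


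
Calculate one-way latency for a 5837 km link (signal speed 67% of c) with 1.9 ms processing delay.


Speed = 0.67 * 3e5 km/s = 201000 km/s
Propagation delay = 5837 / 201000 = 0.029 s = 29.0398 ms
Processing delay = 1.9 ms
Total one-way latency = 30.9398 ms


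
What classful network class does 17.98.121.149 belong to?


First octet: 17
Binary: 00010001
0xxxxxxx -> Class A (1-126)
Class A, default mask 255.0.0.0 (/8)


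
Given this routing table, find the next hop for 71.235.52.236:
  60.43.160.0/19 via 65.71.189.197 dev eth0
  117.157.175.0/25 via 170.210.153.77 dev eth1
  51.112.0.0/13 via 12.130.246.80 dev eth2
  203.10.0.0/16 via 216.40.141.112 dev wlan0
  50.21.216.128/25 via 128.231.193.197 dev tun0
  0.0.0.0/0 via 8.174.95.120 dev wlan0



Longest prefix match for 71.235.52.236:
  /19 60.43.160.0: no
  /25 117.157.175.0: no
  /13 51.112.0.0: no
  /16 203.10.0.0: no
  /25 50.21.216.128: no
  /0 0.0.0.0: MATCH
Selected: next-hop 8.174.95.120 via wlan0 (matched /0)


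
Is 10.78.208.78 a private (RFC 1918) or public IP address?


RFC 1918 private ranges:
  10.0.0.0/8 (10.0.0.0 - 10.255.255.255)
  172.16.0.0/12 (172.16.0.0 - 172.31.255.255)
  192.168.0.0/16 (192.168.0.0 - 192.168.255.255)
Private (in 10.0.0.0/8)


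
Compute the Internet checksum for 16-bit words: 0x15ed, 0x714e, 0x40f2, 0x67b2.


Sum all words (with carry folding):
+ 0x15ed = 0x15ed
+ 0x714e = 0x873b
+ 0x40f2 = 0xc82d
+ 0x67b2 = 0x2fe0
One's complement: ~0x2fe0
Checksum = 0xd01f


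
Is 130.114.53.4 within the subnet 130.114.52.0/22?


Subnet network: 130.114.52.0
Test IP AND mask: 130.114.52.0
Yes, 130.114.53.4 is in 130.114.52.0/22


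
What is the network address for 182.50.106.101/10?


IP:   10110110.00110010.01101010.01100101
Mask: 11111111.11000000.00000000.00000000
AND operation:
Net:  10110110.00000000.00000000.00000000
Network: 182.0.0.0/10


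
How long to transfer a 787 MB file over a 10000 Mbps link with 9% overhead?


Effective throughput = 10000 * (1 - 9/100) = 9100 Mbps
File size in Mb = 787 * 8 = 6296 Mb
Time = 6296 / 9100
Time = 0.6919 seconds


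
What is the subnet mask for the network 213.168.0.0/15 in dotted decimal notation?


/15 means 15 network bits, 17 host bits
Binary: 11111111111111100000000000000000
Mask: 255.254.0.0


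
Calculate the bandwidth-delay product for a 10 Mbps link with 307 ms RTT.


BDP = bandwidth * RTT
= 10 Mbps * 307 ms
= 10 * 1e6 * 307 / 1000 bits
= 3070000 bits
= 383750 bytes
= 374.7559 KB
BDP = 3070000 bits (383750 bytes)


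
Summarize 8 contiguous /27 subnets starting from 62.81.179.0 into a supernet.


Original prefix: /27
Number of subnets: 8 = 2^3
New prefix = 27 - 3 = 24
Supernet: 62.81.179.0/24


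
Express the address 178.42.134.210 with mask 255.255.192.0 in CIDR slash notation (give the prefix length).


Binary: 11111111.11111111.11000000.00000000
Count leading 1s
Prefix: /18


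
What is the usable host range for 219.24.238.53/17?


Network: 219.24.128.0
Broadcast: 219.24.255.255
First usable = network + 1
Last usable = broadcast - 1
Range: 219.24.128.1 to 219.24.255.254


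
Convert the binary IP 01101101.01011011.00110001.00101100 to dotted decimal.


01101101 = 109
01011011 = 91
00110001 = 49
00101100 = 44
IP: 109.91.49.44


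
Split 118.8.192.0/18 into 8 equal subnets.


New prefix = 18 + 3 = 21
Each subnet has 2048 addresses
  118.8.192.0/21
  118.8.200.0/21
  118.8.208.0/21
  118.8.216.0/21
  118.8.224.0/21
  118.8.232.0/21
  118.8.240.0/21
  118.8.248.0/21
Subnets: 118.8.192.0/21, 118.8.200.0/21, 118.8.208.0/21, 118.8.216.0/21, 118.8.224.0/21, 118.8.232.0/21, 118.8.240.0/21, 118.8.248.0/21


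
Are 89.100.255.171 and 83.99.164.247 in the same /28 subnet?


Mask: 255.255.255.240
89.100.255.171 AND mask = 89.100.255.160
83.99.164.247 AND mask = 83.99.164.240
No, different subnets (89.100.255.160 vs 83.99.164.240)


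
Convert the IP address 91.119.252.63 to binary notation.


91 = 01011011
119 = 01110111
252 = 11111100
63 = 00111111
Binary: 01011011.01110111.11111100.00111111


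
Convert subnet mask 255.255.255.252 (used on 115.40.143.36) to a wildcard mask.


Subnet mask: 255.255.255.252
Wildcard = 255.255.255.255 - subnet mask
255 - 255 = 0
255 - 255 = 0
255 - 255 = 0
255 - 252 = 3
Wildcard: 0.0.0.3


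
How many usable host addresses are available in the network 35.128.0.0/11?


Host bits = 32 - 11 = 21
Total addresses = 2^21 = 2097152
Usable = total - 2 (network and broadcast)
Usable hosts: 2097150


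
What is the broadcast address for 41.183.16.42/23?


Network: 41.183.16.0/23
Host bits = 9
Set all host bits to 1:
Broadcast: 41.183.17.255


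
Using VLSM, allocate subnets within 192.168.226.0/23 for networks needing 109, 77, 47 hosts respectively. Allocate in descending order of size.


109 hosts -> /25 (126 usable): 192.168.226.0/25
77 hosts -> /25 (126 usable): 192.168.226.128/25
47 hosts -> /26 (62 usable): 192.168.227.0/26
Allocation: 192.168.226.0/25 (109 hosts, 126 usable); 192.168.226.128/25 (77 hosts, 126 usable); 192.168.227.0/26 (47 hosts, 62 usable)


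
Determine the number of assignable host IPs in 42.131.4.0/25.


Host bits = 32 - 25 = 7
Total addresses = 2^7 = 128
Usable = total - 2 (network and broadcast)
Usable hosts: 126


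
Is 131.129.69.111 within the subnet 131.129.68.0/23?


Subnet network: 131.129.68.0
Test IP AND mask: 131.129.68.0
Yes, 131.129.69.111 is in 131.129.68.0/23


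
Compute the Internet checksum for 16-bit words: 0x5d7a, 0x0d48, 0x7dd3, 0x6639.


Sum all words (with carry folding):
+ 0x5d7a = 0x5d7a
+ 0x0d48 = 0x6ac2
+ 0x7dd3 = 0xe895
+ 0x6639 = 0x4ecf
One's complement: ~0x4ecf
Checksum = 0xb130


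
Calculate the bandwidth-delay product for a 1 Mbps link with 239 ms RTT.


BDP = bandwidth * RTT
= 1 Mbps * 239 ms
= 1 * 1e6 * 239 / 1000 bits
= 239000 bits
= 29875 bytes
= 29.1748 KB
BDP = 239000 bits (29875 bytes)


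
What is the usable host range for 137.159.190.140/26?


Network: 137.159.190.128
Broadcast: 137.159.190.191
First usable = network + 1
Last usable = broadcast - 1
Range: 137.159.190.129 to 137.159.190.190


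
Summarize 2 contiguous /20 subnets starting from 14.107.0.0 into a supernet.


Original prefix: /20
Number of subnets: 2 = 2^1
New prefix = 20 - 1 = 19
Supernet: 14.107.0.0/19


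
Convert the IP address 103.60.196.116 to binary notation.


103 = 01100111
60 = 00111100
196 = 11000100
116 = 01110100
Binary: 01100111.00111100.11000100.01110100


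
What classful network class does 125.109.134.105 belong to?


First octet: 125
Binary: 01111101
0xxxxxxx -> Class A (1-126)
Class A, default mask 255.0.0.0 (/8)


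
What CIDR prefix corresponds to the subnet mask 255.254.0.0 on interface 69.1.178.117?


Binary: 11111111.11111110.00000000.00000000
Count leading 1s
Prefix: /15


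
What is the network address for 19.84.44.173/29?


IP:   00010011.01010100.00101100.10101101
Mask: 11111111.11111111.11111111.11111000
AND operation:
Net:  00010011.01010100.00101100.10101000
Network: 19.84.44.168/29


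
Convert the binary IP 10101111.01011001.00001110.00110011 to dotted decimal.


10101111 = 175
01011001 = 89
00001110 = 14
00110011 = 51
IP: 175.89.14.51


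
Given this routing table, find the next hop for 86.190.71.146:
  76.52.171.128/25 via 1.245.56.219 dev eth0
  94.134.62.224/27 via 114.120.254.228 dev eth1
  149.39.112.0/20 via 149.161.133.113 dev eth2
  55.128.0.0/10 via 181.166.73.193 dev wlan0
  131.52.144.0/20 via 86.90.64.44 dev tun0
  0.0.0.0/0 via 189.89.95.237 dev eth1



Longest prefix match for 86.190.71.146:
  /25 76.52.171.128: no
  /27 94.134.62.224: no
  /20 149.39.112.0: no
  /10 55.128.0.0: no
  /20 131.52.144.0: no
  /0 0.0.0.0: MATCH
Selected: next-hop 189.89.95.237 via eth1 (matched /0)


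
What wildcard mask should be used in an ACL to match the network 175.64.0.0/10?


Subnet mask: 255.192.0.0
Wildcard = 255.255.255.255 - subnet mask
255 - 255 = 0
255 - 192 = 63
255 - 0 = 255
255 - 0 = 255
Wildcard: 0.63.255.255


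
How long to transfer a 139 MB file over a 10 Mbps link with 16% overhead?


Effective throughput = 10 * (1 - 16/100) = 8.4 Mbps
File size in Mb = 139 * 8 = 1112 Mb
Time = 1112 / 8.4
Time = 132.381 seconds


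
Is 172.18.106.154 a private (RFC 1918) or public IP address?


RFC 1918 private ranges:
  10.0.0.0/8 (10.0.0.0 - 10.255.255.255)
  172.16.0.0/12 (172.16.0.0 - 172.31.255.255)
  192.168.0.0/16 (192.168.0.0 - 192.168.255.255)
Private (in 172.16.0.0/12)


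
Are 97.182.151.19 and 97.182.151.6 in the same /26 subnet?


Mask: 255.255.255.192
97.182.151.19 AND mask = 97.182.151.0
97.182.151.6 AND mask = 97.182.151.0
Yes, same subnet (97.182.151.0)


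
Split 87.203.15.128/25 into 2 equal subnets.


New prefix = 25 + 1 = 26
Each subnet has 64 addresses
  87.203.15.128/26
  87.203.15.192/26
Subnets: 87.203.15.128/26, 87.203.15.192/26


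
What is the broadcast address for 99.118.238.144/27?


Network: 99.118.238.128/27
Host bits = 5
Set all host bits to 1:
Broadcast: 99.118.238.159


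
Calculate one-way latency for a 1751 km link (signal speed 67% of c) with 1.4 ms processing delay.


Speed = 0.67 * 3e5 km/s = 201000 km/s
Propagation delay = 1751 / 201000 = 0.0087 s = 8.7114 ms
Processing delay = 1.4 ms
Total one-way latency = 10.1114 ms


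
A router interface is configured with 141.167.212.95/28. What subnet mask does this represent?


/28 means 28 network bits, 4 host bits
Binary: 11111111111111111111111111110000
Mask: 255.255.255.240


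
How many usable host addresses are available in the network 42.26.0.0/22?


Host bits = 32 - 22 = 10
Total addresses = 2^10 = 1024
Usable = total - 2 (network and broadcast)
Usable hosts: 1022


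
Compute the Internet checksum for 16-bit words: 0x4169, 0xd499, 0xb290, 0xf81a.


Sum all words (with carry folding):
+ 0x4169 = 0x4169
+ 0xd499 = 0x1603
+ 0xb290 = 0xc893
+ 0xf81a = 0xc0ae
One's complement: ~0xc0ae
Checksum = 0x3f51


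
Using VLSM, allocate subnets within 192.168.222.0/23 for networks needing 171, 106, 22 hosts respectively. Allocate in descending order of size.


171 hosts -> /24 (254 usable): 192.168.222.0/24
106 hosts -> /25 (126 usable): 192.168.223.0/25
22 hosts -> /27 (30 usable): 192.168.223.128/27
Allocation: 192.168.222.0/24 (171 hosts, 254 usable); 192.168.223.0/25 (106 hosts, 126 usable); 192.168.223.128/27 (22 hosts, 30 usable)


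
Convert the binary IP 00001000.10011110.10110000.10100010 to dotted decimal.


00001000 = 8
10011110 = 158
10110000 = 176
10100010 = 162
IP: 8.158.176.162


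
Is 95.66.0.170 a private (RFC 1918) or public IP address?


RFC 1918 private ranges:
  10.0.0.0/8 (10.0.0.0 - 10.255.255.255)
  172.16.0.0/12 (172.16.0.0 - 172.31.255.255)
  192.168.0.0/16 (192.168.0.0 - 192.168.255.255)
Public (not in any RFC 1918 range)


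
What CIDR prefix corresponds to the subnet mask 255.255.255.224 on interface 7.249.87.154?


Binary: 11111111.11111111.11111111.11100000
Count leading 1s
Prefix: /27


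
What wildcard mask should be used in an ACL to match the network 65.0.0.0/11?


Subnet mask: 255.224.0.0
Wildcard = 255.255.255.255 - subnet mask
255 - 255 = 0
255 - 224 = 31
255 - 0 = 255
255 - 0 = 255
Wildcard: 0.31.255.255


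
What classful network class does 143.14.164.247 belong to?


First octet: 143
Binary: 10001111
10xxxxxx -> Class B (128-191)
Class B, default mask 255.255.0.0 (/16)


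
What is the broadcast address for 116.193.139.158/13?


Network: 116.192.0.0/13
Host bits = 19
Set all host bits to 1:
Broadcast: 116.199.255.255


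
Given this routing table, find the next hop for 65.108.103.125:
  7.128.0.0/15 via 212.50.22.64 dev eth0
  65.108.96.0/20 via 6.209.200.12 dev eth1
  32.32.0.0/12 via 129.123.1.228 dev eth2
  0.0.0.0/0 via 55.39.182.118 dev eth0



Longest prefix match for 65.108.103.125:
  /15 7.128.0.0: no
  /20 65.108.96.0: MATCH
  /12 32.32.0.0: no
  /0 0.0.0.0: MATCH
Selected: next-hop 6.209.200.12 via eth1 (matched /20)


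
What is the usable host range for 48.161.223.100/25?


Network: 48.161.223.0
Broadcast: 48.161.223.127
First usable = network + 1
Last usable = broadcast - 1
Range: 48.161.223.1 to 48.161.223.126


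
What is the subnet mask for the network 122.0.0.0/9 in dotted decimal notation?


/9 means 9 network bits, 23 host bits
Binary: 11111111100000000000000000000000
Mask: 255.128.0.0


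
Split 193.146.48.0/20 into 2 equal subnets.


New prefix = 20 + 1 = 21
Each subnet has 2048 addresses
  193.146.48.0/21
  193.146.56.0/21
Subnets: 193.146.48.0/21, 193.146.56.0/21


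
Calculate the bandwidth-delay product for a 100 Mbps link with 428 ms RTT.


BDP = bandwidth * RTT
= 100 Mbps * 428 ms
= 100 * 1e6 * 428 / 1000 bits
= 42800000 bits
= 5350000 bytes
= 5224.6094 KB
BDP = 42800000 bits (5350000 bytes)


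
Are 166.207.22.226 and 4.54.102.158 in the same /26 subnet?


Mask: 255.255.255.192
166.207.22.226 AND mask = 166.207.22.192
4.54.102.158 AND mask = 4.54.102.128
No, different subnets (166.207.22.192 vs 4.54.102.128)


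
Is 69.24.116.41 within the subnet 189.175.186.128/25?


Subnet network: 189.175.186.128
Test IP AND mask: 69.24.116.0
No, 69.24.116.41 is not in 189.175.186.128/25


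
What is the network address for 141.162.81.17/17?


IP:   10001101.10100010.01010001.00010001
Mask: 11111111.11111111.10000000.00000000
AND operation:
Net:  10001101.10100010.00000000.00000000
Network: 141.162.0.0/17


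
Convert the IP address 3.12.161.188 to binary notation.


3 = 00000011
12 = 00001100
161 = 10100001
188 = 10111100
Binary: 00000011.00001100.10100001.10111100


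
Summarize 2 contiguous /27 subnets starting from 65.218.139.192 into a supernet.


Original prefix: /27
Number of subnets: 2 = 2^1
New prefix = 27 - 1 = 26
Supernet: 65.218.139.192/26


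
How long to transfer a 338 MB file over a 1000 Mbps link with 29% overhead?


Effective throughput = 1000 * (1 - 29/100) = 710 Mbps
File size in Mb = 338 * 8 = 2704 Mb
Time = 2704 / 710
Time = 3.8085 seconds


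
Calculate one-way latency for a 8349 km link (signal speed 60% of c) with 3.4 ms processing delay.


Speed = 0.6 * 3e5 km/s = 180000 km/s
Propagation delay = 8349 / 180000 = 0.0464 s = 46.3833 ms
Processing delay = 3.4 ms
Total one-way latency = 49.7833 ms


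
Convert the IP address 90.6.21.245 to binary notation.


90 = 01011010
6 = 00000110
21 = 00010101
245 = 11110101
Binary: 01011010.00000110.00010101.11110101


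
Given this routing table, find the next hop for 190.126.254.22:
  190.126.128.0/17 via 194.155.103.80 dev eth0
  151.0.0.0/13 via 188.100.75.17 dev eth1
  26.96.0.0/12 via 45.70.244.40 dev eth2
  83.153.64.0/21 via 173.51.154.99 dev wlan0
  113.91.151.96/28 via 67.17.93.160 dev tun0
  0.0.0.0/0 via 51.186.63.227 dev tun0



Longest prefix match for 190.126.254.22:
  /17 190.126.128.0: MATCH
  /13 151.0.0.0: no
  /12 26.96.0.0: no
  /21 83.153.64.0: no
  /28 113.91.151.96: no
  /0 0.0.0.0: MATCH
Selected: next-hop 194.155.103.80 via eth0 (matched /17)


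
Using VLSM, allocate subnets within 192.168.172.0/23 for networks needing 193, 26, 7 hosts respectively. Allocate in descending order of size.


193 hosts -> /24 (254 usable): 192.168.172.0/24
26 hosts -> /27 (30 usable): 192.168.173.0/27
7 hosts -> /28 (14 usable): 192.168.173.32/28
Allocation: 192.168.172.0/24 (193 hosts, 254 usable); 192.168.173.0/27 (26 hosts, 30 usable); 192.168.173.32/28 (7 hosts, 14 usable)


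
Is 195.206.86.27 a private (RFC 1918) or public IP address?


RFC 1918 private ranges:
  10.0.0.0/8 (10.0.0.0 - 10.255.255.255)
  172.16.0.0/12 (172.16.0.0 - 172.31.255.255)
  192.168.0.0/16 (192.168.0.0 - 192.168.255.255)
Public (not in any RFC 1918 range)


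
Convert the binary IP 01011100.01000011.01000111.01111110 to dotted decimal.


01011100 = 92
01000011 = 67
01000111 = 71
01111110 = 126
IP: 92.67.71.126


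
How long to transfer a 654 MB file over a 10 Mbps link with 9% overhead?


Effective throughput = 10 * (1 - 9/100) = 9.1 Mbps
File size in Mb = 654 * 8 = 5232 Mb
Time = 5232 / 9.1
Time = 574.9451 seconds


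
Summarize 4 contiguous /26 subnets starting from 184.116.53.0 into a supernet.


Original prefix: /26
Number of subnets: 4 = 2^2
New prefix = 26 - 2 = 24
Supernet: 184.116.53.0/24


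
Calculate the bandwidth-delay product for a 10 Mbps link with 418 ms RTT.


BDP = bandwidth * RTT
= 10 Mbps * 418 ms
= 10 * 1e6 * 418 / 1000 bits
= 4180000 bits
= 522500 bytes
= 510.2539 KB
BDP = 4180000 bits (522500 bytes)


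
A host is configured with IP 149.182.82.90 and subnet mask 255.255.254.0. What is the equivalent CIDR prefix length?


Binary: 11111111.11111111.11111110.00000000
Count leading 1s
Prefix: /23


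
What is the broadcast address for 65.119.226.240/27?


Network: 65.119.226.224/27
Host bits = 5
Set all host bits to 1:
Broadcast: 65.119.226.255


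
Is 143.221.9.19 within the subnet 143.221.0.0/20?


Subnet network: 143.221.0.0
Test IP AND mask: 143.221.0.0
Yes, 143.221.9.19 is in 143.221.0.0/20


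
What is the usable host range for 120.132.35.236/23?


Network: 120.132.34.0
Broadcast: 120.132.35.255
First usable = network + 1
Last usable = broadcast - 1
Range: 120.132.34.1 to 120.132.35.254


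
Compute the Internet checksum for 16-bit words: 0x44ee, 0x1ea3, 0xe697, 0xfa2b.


Sum all words (with carry folding):
+ 0x44ee = 0x44ee
+ 0x1ea3 = 0x6391
+ 0xe697 = 0x4a29
+ 0xfa2b = 0x4455
One's complement: ~0x4455
Checksum = 0xbbaa


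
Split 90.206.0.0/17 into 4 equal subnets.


New prefix = 17 + 2 = 19
Each subnet has 8192 addresses
  90.206.0.0/19
  90.206.32.0/19
  90.206.64.0/19
  90.206.96.0/19
Subnets: 90.206.0.0/19, 90.206.32.0/19, 90.206.64.0/19, 90.206.96.0/19


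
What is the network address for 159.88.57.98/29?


IP:   10011111.01011000.00111001.01100010
Mask: 11111111.11111111.11111111.11111000
AND operation:
Net:  10011111.01011000.00111001.01100000
Network: 159.88.57.96/29


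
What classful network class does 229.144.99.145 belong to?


First octet: 229
Binary: 11100101
1110xxxx -> Class D (224-239)
Class D (multicast), default mask N/A


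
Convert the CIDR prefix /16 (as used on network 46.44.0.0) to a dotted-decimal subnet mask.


/16 means 16 network bits, 16 host bits
Binary: 11111111111111110000000000000000
Mask: 255.255.0.0


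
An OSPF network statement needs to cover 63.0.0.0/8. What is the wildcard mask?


Subnet mask: 255.0.0.0
Wildcard = 255.255.255.255 - subnet mask
255 - 255 = 0
255 - 0 = 255
255 - 0 = 255
255 - 0 = 255
Wildcard: 0.255.255.255


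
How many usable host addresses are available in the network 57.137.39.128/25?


Host bits = 32 - 25 = 7
Total addresses = 2^7 = 128
Usable = total - 2 (network and broadcast)
Usable hosts: 126


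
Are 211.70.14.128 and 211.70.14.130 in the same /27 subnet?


Mask: 255.255.255.224
211.70.14.128 AND mask = 211.70.14.128
211.70.14.130 AND mask = 211.70.14.128
Yes, same subnet (211.70.14.128)


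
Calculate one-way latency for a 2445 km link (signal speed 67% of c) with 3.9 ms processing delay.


Speed = 0.67 * 3e5 km/s = 201000 km/s
Propagation delay = 2445 / 201000 = 0.0122 s = 12.1642 ms
Processing delay = 3.9 ms
Total one-way latency = 16.0642 ms


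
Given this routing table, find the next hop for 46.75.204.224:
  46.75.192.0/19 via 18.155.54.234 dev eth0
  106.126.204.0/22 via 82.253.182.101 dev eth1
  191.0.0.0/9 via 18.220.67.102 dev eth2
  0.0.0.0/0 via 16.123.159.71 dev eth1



Longest prefix match for 46.75.204.224:
  /19 46.75.192.0: MATCH
  /22 106.126.204.0: no
  /9 191.0.0.0: no
  /0 0.0.0.0: MATCH
Selected: next-hop 18.155.54.234 via eth0 (matched /19)


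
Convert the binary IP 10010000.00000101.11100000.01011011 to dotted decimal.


10010000 = 144
00000101 = 5
11100000 = 224
01011011 = 91
IP: 144.5.224.91


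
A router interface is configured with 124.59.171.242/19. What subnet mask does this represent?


/19 means 19 network bits, 13 host bits
Binary: 11111111111111111110000000000000
Mask: 255.255.224.0


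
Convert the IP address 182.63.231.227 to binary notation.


182 = 10110110
63 = 00111111
231 = 11100111
227 = 11100011
Binary: 10110110.00111111.11100111.11100011


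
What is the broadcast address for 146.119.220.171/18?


Network: 146.119.192.0/18
Host bits = 14
Set all host bits to 1:
Broadcast: 146.119.255.255


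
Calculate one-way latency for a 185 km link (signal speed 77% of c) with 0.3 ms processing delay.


Speed = 0.77 * 3e5 km/s = 231000 km/s
Propagation delay = 185 / 231000 = 0.0008 s = 0.8009 ms
Processing delay = 0.3 ms
Total one-way latency = 1.1009 ms


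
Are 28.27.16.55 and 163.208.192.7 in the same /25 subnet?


Mask: 255.255.255.128
28.27.16.55 AND mask = 28.27.16.0
163.208.192.7 AND mask = 163.208.192.0
No, different subnets (28.27.16.0 vs 163.208.192.0)


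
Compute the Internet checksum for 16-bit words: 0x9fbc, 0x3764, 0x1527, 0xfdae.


Sum all words (with carry folding):
+ 0x9fbc = 0x9fbc
+ 0x3764 = 0xd720
+ 0x1527 = 0xec47
+ 0xfdae = 0xe9f6
One's complement: ~0xe9f6
Checksum = 0x1609


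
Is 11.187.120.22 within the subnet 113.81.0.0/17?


Subnet network: 113.81.0.0
Test IP AND mask: 11.187.0.0
No, 11.187.120.22 is not in 113.81.0.0/17


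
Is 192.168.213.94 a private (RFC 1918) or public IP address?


RFC 1918 private ranges:
  10.0.0.0/8 (10.0.0.0 - 10.255.255.255)
  172.16.0.0/12 (172.16.0.0 - 172.31.255.255)
  192.168.0.0/16 (192.168.0.0 - 192.168.255.255)
Private (in 192.168.0.0/16)


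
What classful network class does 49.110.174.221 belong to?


First octet: 49
Binary: 00110001
0xxxxxxx -> Class A (1-126)
Class A, default mask 255.0.0.0 (/8)


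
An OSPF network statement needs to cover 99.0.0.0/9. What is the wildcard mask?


Subnet mask: 255.128.0.0
Wildcard = 255.255.255.255 - subnet mask
255 - 255 = 0
255 - 128 = 127
255 - 0 = 255
255 - 0 = 255
Wildcard: 0.127.255.255


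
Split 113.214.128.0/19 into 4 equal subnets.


New prefix = 19 + 2 = 21
Each subnet has 2048 addresses
  113.214.128.0/21
  113.214.136.0/21
  113.214.144.0/21
  113.214.152.0/21
Subnets: 113.214.128.0/21, 113.214.136.0/21, 113.214.144.0/21, 113.214.152.0/21


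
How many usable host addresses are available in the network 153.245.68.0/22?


Host bits = 32 - 22 = 10
Total addresses = 2^10 = 1024
Usable = total - 2 (network and broadcast)
Usable hosts: 1022


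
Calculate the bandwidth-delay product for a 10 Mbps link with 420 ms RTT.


BDP = bandwidth * RTT
= 10 Mbps * 420 ms
= 10 * 1e6 * 420 / 1000 bits
= 4200000 bits
= 525000 bytes
= 512.6953 KB
BDP = 4200000 bits (525000 bytes)


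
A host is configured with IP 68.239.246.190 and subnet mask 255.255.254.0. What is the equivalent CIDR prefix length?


Binary: 11111111.11111111.11111110.00000000
Count leading 1s
Prefix: /23


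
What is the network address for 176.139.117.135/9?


IP:   10110000.10001011.01110101.10000111
Mask: 11111111.10000000.00000000.00000000
AND operation:
Net:  10110000.10000000.00000000.00000000
Network: 176.128.0.0/9


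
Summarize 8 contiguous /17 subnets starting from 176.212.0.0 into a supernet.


Original prefix: /17
Number of subnets: 8 = 2^3
New prefix = 17 - 3 = 14
Supernet: 176.212.0.0/14


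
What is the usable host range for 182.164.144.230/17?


Network: 182.164.128.0
Broadcast: 182.164.255.255
First usable = network + 1
Last usable = broadcast - 1
Range: 182.164.128.1 to 182.164.255.254


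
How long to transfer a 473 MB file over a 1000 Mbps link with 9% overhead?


Effective throughput = 1000 * (1 - 9/100) = 910 Mbps
File size in Mb = 473 * 8 = 3784 Mb
Time = 3784 / 910
Time = 4.1582 seconds


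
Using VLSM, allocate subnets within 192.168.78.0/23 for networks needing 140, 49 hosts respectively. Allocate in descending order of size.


140 hosts -> /24 (254 usable): 192.168.78.0/24
49 hosts -> /26 (62 usable): 192.168.79.0/26
Allocation: 192.168.78.0/24 (140 hosts, 254 usable); 192.168.79.0/26 (49 hosts, 62 usable)


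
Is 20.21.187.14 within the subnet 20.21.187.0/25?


Subnet network: 20.21.187.0
Test IP AND mask: 20.21.187.0
Yes, 20.21.187.14 is in 20.21.187.0/25


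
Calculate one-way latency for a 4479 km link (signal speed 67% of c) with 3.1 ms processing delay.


Speed = 0.67 * 3e5 km/s = 201000 km/s
Propagation delay = 4479 / 201000 = 0.0223 s = 22.2836 ms
Processing delay = 3.1 ms
Total one-way latency = 25.3836 ms


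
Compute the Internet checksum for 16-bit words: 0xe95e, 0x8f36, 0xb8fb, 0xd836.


Sum all words (with carry folding):
+ 0xe95e = 0xe95e
+ 0x8f36 = 0x7895
+ 0xb8fb = 0x3191
+ 0xd836 = 0x09c8
One's complement: ~0x09c8
Checksum = 0xf637


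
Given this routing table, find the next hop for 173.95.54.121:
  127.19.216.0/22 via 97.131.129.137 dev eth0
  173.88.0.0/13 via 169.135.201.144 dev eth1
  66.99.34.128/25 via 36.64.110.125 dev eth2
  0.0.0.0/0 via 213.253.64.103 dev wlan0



Longest prefix match for 173.95.54.121:
  /22 127.19.216.0: no
  /13 173.88.0.0: MATCH
  /25 66.99.34.128: no
  /0 0.0.0.0: MATCH
Selected: next-hop 169.135.201.144 via eth1 (matched /13)


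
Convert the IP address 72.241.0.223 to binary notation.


72 = 01001000
241 = 11110001
0 = 00000000
223 = 11011111
Binary: 01001000.11110001.00000000.11011111


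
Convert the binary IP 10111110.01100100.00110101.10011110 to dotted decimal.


10111110 = 190
01100100 = 100
00110101 = 53
10011110 = 158
IP: 190.100.53.158
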